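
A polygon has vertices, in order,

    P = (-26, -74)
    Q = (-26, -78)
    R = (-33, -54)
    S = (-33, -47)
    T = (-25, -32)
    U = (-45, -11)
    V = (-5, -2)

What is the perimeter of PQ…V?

|PQ| = √((0)² + (-4)²) = √16 = 4
|QR| = √((-7)² + (24)²) = √625 = 25
|RS| = √((0)² + (7)²) = √49 = 7
|ST| = √((8)² + (15)²) = √289 = 17
|TU| = √((-20)² + (21)²) = √841 = 29
|UV| = √((40)² + (9)²) = √1681 = 41
|VP| = √((-21)² + (-72)²) = √5625 = 75
Perimeter = 4 + 25 + 7 + 17 + 29 + 41 + 75 = 198.

198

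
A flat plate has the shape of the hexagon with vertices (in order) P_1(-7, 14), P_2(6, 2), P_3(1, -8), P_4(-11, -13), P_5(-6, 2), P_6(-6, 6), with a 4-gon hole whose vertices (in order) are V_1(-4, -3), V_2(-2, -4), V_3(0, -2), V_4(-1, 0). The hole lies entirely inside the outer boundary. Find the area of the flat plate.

Outer boundary:
Apply the shoelace (surveyor's) formula: 2A = Σ (x_i·y_{i+1} − x_{i+1}·y_i), indices taken mod 6.
Cross-terms: -98, -50, -101, -100, -24, -42  ⇒  Σ = -415
Area = |Σ|/2 = 207.5.
Hole:
Apply the surveyor's formula: 2A = Σ (x_i·y_{i+1} − x_{i+1}·y_i), indices taken mod 4.
Σ = (10) + (4) + (-2) + (3) = 15
Area = |Σ|/2 = 7.5.
Net area = 207.5 − 7.5 = 200.

200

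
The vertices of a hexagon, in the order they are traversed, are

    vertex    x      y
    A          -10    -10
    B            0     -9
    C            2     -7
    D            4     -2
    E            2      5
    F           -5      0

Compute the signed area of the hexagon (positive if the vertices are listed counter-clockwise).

Apply Gauss's area formula: 2A = Σ (x_i·y_{i+1} − x_{i+1}·y_i), indices taken mod 6.
Σ = (90) + (18) + (24) + (24) + (25) + (50) = 231
Signed area = Σ/2 = 115.5 (positive ⇒ counter-clockwise traversal).

115.5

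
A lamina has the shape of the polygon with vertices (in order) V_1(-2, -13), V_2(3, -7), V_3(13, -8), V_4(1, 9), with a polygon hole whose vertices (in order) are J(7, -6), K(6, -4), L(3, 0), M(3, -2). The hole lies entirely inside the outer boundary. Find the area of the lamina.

120

Outer boundary:
Apply the shoelace formula: 2A = Σ (x_i·y_{i+1} − x_{i+1}·y_i), indices taken mod 4.
V_1→V_2: (-2)(-7) − (3)(-13) = 53
V_2→V_3: (3)(-8) − (13)(-7) = 67
V_3→V_4: (13)(9) − (1)(-8) = 125
V_4→V_1: (1)(-13) − (-2)(9) = 5
Σ = 250
Area = |Σ|/2 = 125.
Hole:
Cross-terms: 8, 12, -6, -4  ⇒  Σ = 10
Area = |Σ|/2 = 5.
Net area = 125 − 5 = 120.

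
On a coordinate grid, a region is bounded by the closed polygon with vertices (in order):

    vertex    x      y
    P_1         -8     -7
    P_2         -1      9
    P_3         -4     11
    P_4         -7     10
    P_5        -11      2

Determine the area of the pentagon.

86

Apply the surveyor's formula: 2A = Σ (x_i·y_{i+1} − x_{i+1}·y_i), indices taken mod 5.
Cross-terms: -79, 25, 37, 96, 93  ⇒  Σ = 172
Area = |Σ|/2 = 86.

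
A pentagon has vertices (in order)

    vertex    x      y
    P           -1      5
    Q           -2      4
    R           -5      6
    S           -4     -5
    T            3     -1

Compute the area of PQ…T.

48

P→Q: (-1)(4) − (-2)(5) = 6
Q→R: (-2)(6) − (-5)(4) = 8
R→S: (-5)(-5) − (-4)(6) = 49
S→T: (-4)(-1) − (3)(-5) = 19
T→P: (3)(5) − (-1)(-1) = 14
Σ = 96
Area = |Σ|/2 = 48.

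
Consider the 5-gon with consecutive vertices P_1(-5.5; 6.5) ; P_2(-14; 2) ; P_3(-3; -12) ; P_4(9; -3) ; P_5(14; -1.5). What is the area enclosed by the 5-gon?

241.125

Apply Gauss's area formula: 2A = Σ (x_i·y_{i+1} − x_{i+1}·y_i), indices taken mod 5.
Σ = (80) + (174) + (117) + (28.5) + (82.75) = 482.25
Area = |Σ|/2 = 241.125.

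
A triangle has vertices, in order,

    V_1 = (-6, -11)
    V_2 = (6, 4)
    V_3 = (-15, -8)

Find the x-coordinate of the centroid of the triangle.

Apply the surveyor's formula. First the cross-terms c_i = x_i·y_{i+1} − x_{i+1}·y_i:
  42, 12, 117  ⇒  2A = 171, A = 85.5.
Then Σ (x_i + x_{i+1})·c_i = -2565, so x̄ = -2565 / (6·85.5) = -5.

-5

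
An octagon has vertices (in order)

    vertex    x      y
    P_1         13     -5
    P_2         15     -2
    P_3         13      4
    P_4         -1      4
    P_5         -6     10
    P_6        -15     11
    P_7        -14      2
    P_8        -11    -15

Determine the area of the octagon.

Apply the shoelace (surveyor's) formula: 2A = Σ (x_i·y_{i+1} − x_{i+1}·y_i), indices taken mod 8.
Cross-terms: 49, 86, 56, 14, 84, 124, 232, 250  ⇒  Σ = 895
Area = |Σ|/2 = 447.5.

447.5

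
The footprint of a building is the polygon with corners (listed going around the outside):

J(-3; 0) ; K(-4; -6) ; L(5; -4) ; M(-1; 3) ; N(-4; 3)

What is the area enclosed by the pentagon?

Apply the shoelace formula: 2A = Σ (x_i·y_{i+1} − x_{i+1}·y_i), indices taken mod 5.
Σ = (18) + (46) + (11) + (9) + (9) = 93
Area = |Σ|/2 = 46.5.

46.5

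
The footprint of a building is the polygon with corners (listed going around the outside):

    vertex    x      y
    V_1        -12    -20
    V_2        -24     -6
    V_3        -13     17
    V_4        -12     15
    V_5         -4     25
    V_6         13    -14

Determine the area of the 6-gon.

V_1→V_2: (-12)(-6) − (-24)(-20) = -408
V_2→V_3: (-24)(17) − (-13)(-6) = -486
V_3→V_4: (-13)(15) − (-12)(17) = 9
V_4→V_5: (-12)(25) − (-4)(15) = -240
V_5→V_6: (-4)(-14) − (13)(25) = -269
V_6→V_1: (13)(-20) − (-12)(-14) = -428
Σ = -1822
Area = |Σ|/2 = 911.

911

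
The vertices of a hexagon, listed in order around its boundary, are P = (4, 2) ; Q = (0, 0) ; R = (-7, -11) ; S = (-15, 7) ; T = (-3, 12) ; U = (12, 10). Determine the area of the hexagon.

281.5

Apply the shoelace (surveyor's) formula: 2A = Σ (x_i·y_{i+1} − x_{i+1}·y_i), indices taken mod 6.
Cross-terms: 0, 0, -214, -159, -174, -16  ⇒  Σ = -563
Area = |Σ|/2 = 281.5.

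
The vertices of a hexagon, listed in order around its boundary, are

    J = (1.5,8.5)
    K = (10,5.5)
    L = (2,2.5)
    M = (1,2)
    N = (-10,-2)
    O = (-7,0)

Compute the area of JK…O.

Apply the surveyor's formula: 2A = Σ (x_i·y_{i+1} − x_{i+1}·y_i), indices taken mod 6.
Σ = (-76.75) + (14) + (1.5) + (18) + (-14) + (-59.5) = -116.75
Area = |Σ|/2 = 58.375.

58.375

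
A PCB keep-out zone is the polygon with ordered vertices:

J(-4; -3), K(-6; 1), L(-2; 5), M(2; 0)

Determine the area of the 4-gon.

33

Σ = (-22) + (-28) + (-10) + (-6) = -66
Area = |Σ|/2 = 33.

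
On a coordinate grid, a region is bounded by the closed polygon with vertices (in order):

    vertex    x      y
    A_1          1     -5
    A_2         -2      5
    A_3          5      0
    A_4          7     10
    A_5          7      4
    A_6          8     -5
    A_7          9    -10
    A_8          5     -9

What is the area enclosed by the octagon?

85.5

Σ = (-5) + (-25) + (50) + (-42) + (-67) + (-35) + (-31) + (-16) = -171
Area = |Σ|/2 = 85.5.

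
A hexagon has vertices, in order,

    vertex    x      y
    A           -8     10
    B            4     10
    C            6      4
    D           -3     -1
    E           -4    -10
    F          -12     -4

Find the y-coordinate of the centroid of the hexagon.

Apply Gauss's area formula. First the cross-terms c_i = x_i·y_{i+1} − x_{i+1}·y_i:
  -120, -44, 6, 26, -104, -152  ⇒  2A = -388, A = -194.
Then Σ (y_i + y_{i+1})·c_i = -2740, so ȳ = -2740 / (6·(-194)) = 685/291.

685/291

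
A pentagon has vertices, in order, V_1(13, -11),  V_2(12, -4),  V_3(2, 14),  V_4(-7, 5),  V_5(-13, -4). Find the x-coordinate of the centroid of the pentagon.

172/163

Apply the shoelace (surveyor's) formula. First the cross-terms c_i = x_i·y_{i+1} − x_{i+1}·y_i:
  80, 176, 108, 93, 195  ⇒  2A = 652, A = 326.
Then Σ (x_i + x_{i+1})·c_i = 2064, so x̄ = 2064 / (6·326) = 172/163.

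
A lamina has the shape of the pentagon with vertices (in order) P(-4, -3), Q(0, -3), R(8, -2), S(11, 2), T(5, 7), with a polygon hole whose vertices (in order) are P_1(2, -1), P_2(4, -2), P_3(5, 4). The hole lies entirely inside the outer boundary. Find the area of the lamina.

70.5

Outer boundary:
Apply the shoelace (surveyor's) formula: 2A = Σ (x_i·y_{i+1} − x_{i+1}·y_i), indices taken mod 5.
P→Q: (-4)(-3) − (0)(-3) = 12
Q→R: (0)(-2) − (8)(-3) = 24
R→S: (8)(2) − (11)(-2) = 38
S→T: (11)(7) − (5)(2) = 67
T→P: (5)(-3) − (-4)(7) = 13
Σ = 154
Area = |Σ|/2 = 77.
Hole:
Apply the shoelace formula: 2A = Σ (x_i·y_{i+1} − x_{i+1}·y_i), indices taken mod 3.
Σ = (0) + (26) + (-13) = 13
Area = |Σ|/2 = 6.5.
Net area = 77 − 6.5 = 70.5.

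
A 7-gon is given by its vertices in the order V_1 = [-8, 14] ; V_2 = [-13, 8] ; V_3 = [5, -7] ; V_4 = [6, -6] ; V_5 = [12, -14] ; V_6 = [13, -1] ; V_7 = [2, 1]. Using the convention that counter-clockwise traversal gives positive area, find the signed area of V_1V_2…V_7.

Apply the shoelace formula: 2A = Σ (x_i·y_{i+1} − x_{i+1}·y_i), indices taken mod 7.
V_1→V_2: (-8)(8) − (-13)(14) = 118
V_2→V_3: (-13)(-7) − (5)(8) = 51
V_3→V_4: (5)(-6) − (6)(-7) = 12
V_4→V_5: (6)(-14) − (12)(-6) = -12
V_5→V_6: (12)(-1) − (13)(-14) = 170
V_6→V_7: (13)(1) − (2)(-1) = 15
V_7→V_1: (2)(14) − (-8)(1) = 36
Σ = 390
Signed area = Σ/2 = 195 (positive ⇒ counter-clockwise traversal).

195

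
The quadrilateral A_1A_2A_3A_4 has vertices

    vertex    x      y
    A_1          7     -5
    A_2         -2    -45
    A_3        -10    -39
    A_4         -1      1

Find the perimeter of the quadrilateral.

|A_1A_2| = √((-9)² + (-40)²) = √1681 = 41
|A_2A_3| = √((-8)² + (6)²) = √100 = 10
|A_3A_4| = √((9)² + (40)²) = √1681 = 41
|A_4A_1| = √((8)² + (-6)²) = √100 = 10
Perimeter = 41 + 10 + 41 + 10 = 102.

102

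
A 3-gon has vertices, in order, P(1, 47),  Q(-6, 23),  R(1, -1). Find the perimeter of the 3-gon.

98

|PQ| = √((-7)² + (-24)²) = √625 = 25
|QR| = √((7)² + (-24)²) = √625 = 25
|RP| = √((0)² + (48)²) = √2304 = 48
Perimeter = 25 + 25 + 48 = 98.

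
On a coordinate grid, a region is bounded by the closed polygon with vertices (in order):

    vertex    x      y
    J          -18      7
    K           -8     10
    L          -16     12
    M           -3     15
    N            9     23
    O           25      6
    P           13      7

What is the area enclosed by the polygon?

Apply Gauss's area formula: 2A = Σ (x_i·y_{i+1} − x_{i+1}·y_i), indices taken mod 7.
Cross-terms: -124, 64, -204, -204, -521, 97, 217  ⇒  Σ = -675
Area = |Σ|/2 = 337.5.

337.5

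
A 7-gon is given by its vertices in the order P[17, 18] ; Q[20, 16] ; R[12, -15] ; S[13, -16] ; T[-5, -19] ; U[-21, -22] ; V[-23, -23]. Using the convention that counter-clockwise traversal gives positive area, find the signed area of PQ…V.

-619.5

Apply Gauss's area formula: 2A = Σ (x_i·y_{i+1} − x_{i+1}·y_i), indices taken mod 7.
Σ = (-88) + (-492) + (3) + (-327) + (-289) + (-23) + (-23) = -1239
Signed area = Σ/2 = -619.5 (negative ⇒ clockwise traversal).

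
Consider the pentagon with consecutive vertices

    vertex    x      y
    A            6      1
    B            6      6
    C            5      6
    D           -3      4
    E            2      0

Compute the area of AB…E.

A→B: (6)(6) − (6)(1) = 30
B→C: (6)(6) − (5)(6) = 6
C→D: (5)(4) − (-3)(6) = 38
D→E: (-3)(0) − (2)(4) = -8
E→A: (2)(1) − (6)(0) = 2
Σ = 68
Area = |Σ|/2 = 34.

34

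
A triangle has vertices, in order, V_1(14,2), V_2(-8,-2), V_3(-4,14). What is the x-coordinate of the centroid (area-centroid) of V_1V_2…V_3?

2/3

Apply the shoelace formula. First the cross-terms c_i = x_i·y_{i+1} − x_{i+1}·y_i:
  -12, -120, -204  ⇒  2A = -336, A = -168.
Then Σ (x_i + x_{i+1})·c_i = -672, so x̄ = -672 / (6·(-168)) = 2/3.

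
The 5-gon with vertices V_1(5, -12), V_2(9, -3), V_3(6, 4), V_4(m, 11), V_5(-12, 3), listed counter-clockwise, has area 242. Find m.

-10

Write out the shoelace sum; only the two edges meeting at V_4 involve m:
2·Area = [(6·11 − m·4) + (m·3 − (-12)·11)] + 276
       = -1·m + 474 = 484
⇒ m = -10.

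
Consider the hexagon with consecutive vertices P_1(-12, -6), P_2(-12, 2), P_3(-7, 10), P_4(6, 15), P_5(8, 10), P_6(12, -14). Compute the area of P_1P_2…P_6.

Apply the shoelace (surveyor's) formula: 2A = Σ (x_i·y_{i+1} − x_{i+1}·y_i), indices taken mod 6.
Σ = (-96) + (-106) + (-165) + (-60) + (-232) + (-240) = -899
Area = |Σ|/2 = 449.5.

449.5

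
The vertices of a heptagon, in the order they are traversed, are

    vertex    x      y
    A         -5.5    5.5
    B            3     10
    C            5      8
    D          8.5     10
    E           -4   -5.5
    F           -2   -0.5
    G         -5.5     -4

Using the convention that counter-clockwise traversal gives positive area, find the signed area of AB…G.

Apply the shoelace formula: 2A = Σ (x_i·y_{i+1} − x_{i+1}·y_i), indices taken mod 7.
Cross-terms: -71.5, -26, -18, -6.75, -9, 5.25, -52.25  ⇒  Σ = -178.25
Signed area = Σ/2 = -89.125 (negative ⇒ clockwise traversal).

-89.125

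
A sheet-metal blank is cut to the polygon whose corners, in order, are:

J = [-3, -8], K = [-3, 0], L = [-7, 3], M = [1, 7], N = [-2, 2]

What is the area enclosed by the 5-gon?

23.5

Apply the shoelace formula: 2A = Σ (x_i·y_{i+1} − x_{i+1}·y_i), indices taken mod 5.
Cross-terms: -24, -9, -52, 16, 22  ⇒  Σ = -47
Area = |Σ|/2 = 23.5.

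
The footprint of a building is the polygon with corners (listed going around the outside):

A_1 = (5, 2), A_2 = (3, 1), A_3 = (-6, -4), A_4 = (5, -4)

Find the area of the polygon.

33.5

Apply the shoelace formula: 2A = Σ (x_i·y_{i+1} − x_{i+1}·y_i), indices taken mod 4.
Σ = (-1) + (-6) + (44) + (30) = 67
Area = |Σ|/2 = 33.5.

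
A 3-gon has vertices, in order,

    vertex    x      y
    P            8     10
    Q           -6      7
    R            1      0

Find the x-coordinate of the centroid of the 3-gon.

1

Apply the surveyor's formula. First the cross-terms c_i = x_i·y_{i+1} − x_{i+1}·y_i:
  116, -7, 10  ⇒  2A = 119, A = 59.5.
Then Σ (x_i + x_{i+1})·c_i = 357, so x̄ = 357 / (6·59.5) = 1.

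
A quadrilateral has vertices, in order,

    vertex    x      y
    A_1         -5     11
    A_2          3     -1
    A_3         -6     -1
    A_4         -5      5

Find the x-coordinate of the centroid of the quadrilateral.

-128/51

Apply Gauss's area formula. First the cross-terms c_i = x_i·y_{i+1} − x_{i+1}·y_i:
  -28, -9, -35, -30  ⇒  2A = -102, A = -51.
Then Σ (x_i + x_{i+1})·c_i = 768, so x̄ = 768 / (6·(-51)) = -128/51.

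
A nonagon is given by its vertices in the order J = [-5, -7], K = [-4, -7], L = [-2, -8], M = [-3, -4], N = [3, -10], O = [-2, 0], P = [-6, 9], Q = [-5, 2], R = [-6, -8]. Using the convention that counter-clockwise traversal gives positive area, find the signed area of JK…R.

50

Apply the shoelace formula: 2A = Σ (x_i·y_{i+1} − x_{i+1}·y_i), indices taken mod 9.
Σ = (7) + (18) + (-16) + (42) + (-20) + (-18) + (33) + (52) + (2) = 100
Signed area = Σ/2 = 50 (positive ⇒ counter-clockwise traversal).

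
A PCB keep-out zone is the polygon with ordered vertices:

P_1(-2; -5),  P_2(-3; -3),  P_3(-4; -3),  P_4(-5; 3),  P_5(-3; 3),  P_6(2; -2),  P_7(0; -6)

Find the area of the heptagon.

Σ = (-9) + (-3) + (-27) + (-6) + (0) + (-12) + (-12) = -69
Area = |Σ|/2 = 34.5.

34.5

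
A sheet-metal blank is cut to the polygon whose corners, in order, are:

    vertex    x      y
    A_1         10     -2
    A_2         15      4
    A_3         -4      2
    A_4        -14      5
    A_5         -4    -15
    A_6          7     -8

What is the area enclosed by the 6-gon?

Apply the shoelace (surveyor's) formula: 2A = Σ (x_i·y_{i+1} − x_{i+1}·y_i), indices taken mod 6.
Cross-terms: 70, 46, 8, 230, 137, 66  ⇒  Σ = 557
Area = |Σ|/2 = 278.5.

278.5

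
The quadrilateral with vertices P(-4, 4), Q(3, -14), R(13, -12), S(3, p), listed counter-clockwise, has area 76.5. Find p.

Write out the shoelace sum; only the two edges meeting at S involve p:
2·Area = [(13·p − 3·(-12)) + (3·4 − (-4)·p)] + 190
       = 17·p + 238 = 153
⇒ p = -5.

-5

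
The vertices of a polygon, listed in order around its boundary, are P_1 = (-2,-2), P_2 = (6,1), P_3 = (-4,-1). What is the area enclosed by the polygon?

7

Apply the surveyor's formula: 2A = Σ (x_i·y_{i+1} − x_{i+1}·y_i), indices taken mod 3.
Cross-terms: 10, -2, 6  ⇒  Σ = 14
Area = |Σ|/2 = 7.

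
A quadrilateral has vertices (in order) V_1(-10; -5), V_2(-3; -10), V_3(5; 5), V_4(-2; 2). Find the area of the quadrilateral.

85

Apply the surveyor's formula: 2A = Σ (x_i·y_{i+1} − x_{i+1}·y_i), indices taken mod 4.
V_1→V_2: (-10)(-10) − (-3)(-5) = 85
V_2→V_3: (-3)(5) − (5)(-10) = 35
V_3→V_4: (5)(2) − (-2)(5) = 20
V_4→V_1: (-2)(-5) − (-10)(2) = 30
Σ = 170
Area = |Σ|/2 = 85.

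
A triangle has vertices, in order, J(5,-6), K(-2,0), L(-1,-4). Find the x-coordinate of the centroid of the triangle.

2/3

Apply the surveyor's formula. First the cross-terms c_i = x_i·y_{i+1} − x_{i+1}·y_i:
  -12, 8, 26  ⇒  2A = 22, A = 11.
Then Σ (x_i + x_{i+1})·c_i = 44, so x̄ = 44 / (6·11) = 2/3.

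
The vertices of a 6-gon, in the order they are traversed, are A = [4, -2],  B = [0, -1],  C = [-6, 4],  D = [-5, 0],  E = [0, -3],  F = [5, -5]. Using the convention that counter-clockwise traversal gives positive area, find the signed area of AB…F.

Apply the shoelace formula: 2A = Σ (x_i·y_{i+1} − x_{i+1}·y_i), indices taken mod 6.
A→B: (4)(-1) − (0)(-2) = -4
B→C: (0)(4) − (-6)(-1) = -6
C→D: (-6)(0) − (-5)(4) = 20
D→E: (-5)(-3) − (0)(0) = 15
E→F: (0)(-5) − (5)(-3) = 15
F→A: (5)(-2) − (4)(-5) = 10
Σ = 50
Signed area = Σ/2 = 25 (positive ⇒ counter-clockwise traversal).

25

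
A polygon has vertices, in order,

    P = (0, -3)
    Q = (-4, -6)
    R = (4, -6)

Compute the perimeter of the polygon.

18

|PQ| = √((-4)² + (-3)²) = √25 = 5
|QR| = √((8)² + (0)²) = √64 = 8
|RP| = √((-4)² + (3)²) = √25 = 5
Perimeter = 5 + 8 + 5 = 18.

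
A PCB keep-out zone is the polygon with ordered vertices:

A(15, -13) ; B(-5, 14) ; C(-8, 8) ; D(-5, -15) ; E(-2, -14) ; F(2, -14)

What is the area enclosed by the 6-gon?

328.5

Σ = (145) + (72) + (160) + (40) + (56) + (184) = 657
Area = |Σ|/2 = 328.5.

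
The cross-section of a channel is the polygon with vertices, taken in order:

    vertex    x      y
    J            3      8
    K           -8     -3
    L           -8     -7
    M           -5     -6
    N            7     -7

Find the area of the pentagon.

127

Apply the shoelace formula: 2A = Σ (x_i·y_{i+1} − x_{i+1}·y_i), indices taken mod 5.
J→K: (3)(-3) − (-8)(8) = 55
K→L: (-8)(-7) − (-8)(-3) = 32
L→M: (-8)(-6) − (-5)(-7) = 13
M→N: (-5)(-7) − (7)(-6) = 77
N→J: (7)(8) − (3)(-7) = 77
Σ = 254
Area = |Σ|/2 = 127.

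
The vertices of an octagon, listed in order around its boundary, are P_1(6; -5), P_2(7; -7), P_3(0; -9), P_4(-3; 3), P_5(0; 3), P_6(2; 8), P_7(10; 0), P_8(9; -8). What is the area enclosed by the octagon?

Apply the surveyor's formula: 2A = Σ (x_i·y_{i+1} − x_{i+1}·y_i), indices taken mod 8.
Σ = (-7) + (-63) + (-27) + (-9) + (-6) + (-80) + (-80) + (3) = -269
Area = |Σ|/2 = 134.5.

134.5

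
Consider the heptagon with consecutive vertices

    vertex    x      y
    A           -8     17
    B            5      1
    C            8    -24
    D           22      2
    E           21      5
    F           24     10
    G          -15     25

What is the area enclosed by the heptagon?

Apply Gauss's area formula: 2A = Σ (x_i·y_{i+1} − x_{i+1}·y_i), indices taken mod 7.
Σ = (-93) + (-128) + (544) + (68) + (90) + (750) + (-55) = 1176
Area = |Σ|/2 = 588.

588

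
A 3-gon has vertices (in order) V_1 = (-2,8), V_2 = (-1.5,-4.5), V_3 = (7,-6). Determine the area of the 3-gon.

Σ = (21) + (40.5) + (44) = 105.5
Area = |Σ|/2 = 52.75.

52.75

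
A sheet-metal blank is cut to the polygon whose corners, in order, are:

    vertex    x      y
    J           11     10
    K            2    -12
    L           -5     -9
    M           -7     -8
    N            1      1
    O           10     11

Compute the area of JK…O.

136

Apply Gauss's area formula: 2A = Σ (x_i·y_{i+1} − x_{i+1}·y_i), indices taken mod 6.
Σ = (-152) + (-78) + (-23) + (1) + (1) + (-21) = -272
Area = |Σ|/2 = 136.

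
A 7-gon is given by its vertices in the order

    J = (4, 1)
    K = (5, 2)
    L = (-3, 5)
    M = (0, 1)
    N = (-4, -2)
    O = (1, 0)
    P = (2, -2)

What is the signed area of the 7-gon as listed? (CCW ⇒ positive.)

Apply the shoelace formula: 2A = Σ (x_i·y_{i+1} − x_{i+1}·y_i), indices taken mod 7.
Cross-terms: 3, 31, -3, 4, 2, -2, 10  ⇒  Σ = 45
Signed area = Σ/2 = 22.5 (positive ⇒ counter-clockwise traversal).

22.5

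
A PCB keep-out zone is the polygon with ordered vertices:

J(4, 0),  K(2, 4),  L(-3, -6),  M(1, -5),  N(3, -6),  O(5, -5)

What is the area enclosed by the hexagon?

Apply the shoelace formula: 2A = Σ (x_i·y_{i+1} − x_{i+1}·y_i), indices taken mod 6.
Cross-terms: 16, 0, 21, 9, 15, 20  ⇒  Σ = 81
Area = |Σ|/2 = 40.5.

40.5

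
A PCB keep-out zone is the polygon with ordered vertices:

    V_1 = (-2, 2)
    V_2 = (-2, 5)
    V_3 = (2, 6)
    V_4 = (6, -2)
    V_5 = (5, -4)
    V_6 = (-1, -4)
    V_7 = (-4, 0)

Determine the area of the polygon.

Σ = (-6) + (-22) + (-40) + (-14) + (-24) + (-16) + (-8) = -130
Area = |Σ|/2 = 65.

65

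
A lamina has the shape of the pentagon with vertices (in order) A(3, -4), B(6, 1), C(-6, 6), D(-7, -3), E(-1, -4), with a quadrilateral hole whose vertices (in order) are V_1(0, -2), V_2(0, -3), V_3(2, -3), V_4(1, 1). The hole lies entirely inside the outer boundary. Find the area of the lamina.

80.5

Outer boundary:
Σ = (27) + (42) + (60) + (25) + (16) = 170
Area = |Σ|/2 = 85.
Hole:
Apply the shoelace (surveyor's) formula: 2A = Σ (x_i·y_{i+1} − x_{i+1}·y_i), indices taken mod 4.
Σ = (0) + (6) + (5) + (-2) = 9
Area = |Σ|/2 = 4.5.
Net area = 85 − 4.5 = 80.5.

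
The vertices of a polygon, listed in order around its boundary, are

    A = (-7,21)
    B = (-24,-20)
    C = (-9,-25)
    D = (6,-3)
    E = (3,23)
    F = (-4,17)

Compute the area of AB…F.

783

Σ = (644) + (420) + (177) + (147) + (143) + (35) = 1566
Area = |Σ|/2 = 783.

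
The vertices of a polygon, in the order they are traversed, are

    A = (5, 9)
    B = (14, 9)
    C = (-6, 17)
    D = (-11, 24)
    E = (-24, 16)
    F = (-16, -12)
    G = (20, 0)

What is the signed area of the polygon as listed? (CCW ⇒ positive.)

809

Apply the shoelace (surveyor's) formula: 2A = Σ (x_i·y_{i+1} − x_{i+1}·y_i), indices taken mod 7.
A→B: (5)(9) − (14)(9) = -81
B→C: (14)(17) − (-6)(9) = 292
C→D: (-6)(24) − (-11)(17) = 43
D→E: (-11)(16) − (-24)(24) = 400
E→F: (-24)(-12) − (-16)(16) = 544
F→G: (-16)(0) − (20)(-12) = 240
G→A: (20)(9) − (5)(0) = 180
Σ = 1618
Signed area = Σ/2 = 809 (positive ⇒ counter-clockwise traversal).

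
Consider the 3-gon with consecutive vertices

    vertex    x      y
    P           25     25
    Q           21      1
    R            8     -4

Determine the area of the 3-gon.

146

Apply the surveyor's formula: 2A = Σ (x_i·y_{i+1} − x_{i+1}·y_i), indices taken mod 3.
P→Q: (25)(1) − (21)(25) = -500
Q→R: (21)(-4) − (8)(1) = -92
R→P: (8)(25) − (25)(-4) = 300
Σ = -292
Area = |Σ|/2 = 146.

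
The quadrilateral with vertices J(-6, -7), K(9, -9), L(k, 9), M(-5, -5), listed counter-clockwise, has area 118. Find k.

-3

The doubled signed area Σ (x_i y_{i+1} − x_{i+1} y_i) is linear in k.
With k=0 it equals 248; the coefficient of k is 4 (from the two edges through L).
So 4·k + 248 = 2·118 = 236 ⇒ k = -3.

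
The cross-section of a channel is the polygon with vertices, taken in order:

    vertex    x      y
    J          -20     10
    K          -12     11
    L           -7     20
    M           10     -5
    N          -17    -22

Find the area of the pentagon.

Σ = (-100) + (-163) + (-165) + (-305) + (-610) = -1343
Area = |Σ|/2 = 671.5.

671.5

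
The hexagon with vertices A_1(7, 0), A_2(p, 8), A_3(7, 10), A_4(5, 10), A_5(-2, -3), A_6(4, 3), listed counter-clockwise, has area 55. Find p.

Write out the shoelace sum; only the two edges meeting at A_2 involve p:
2·Area = [(7·8 − p·0) + (p·10 − 7·8)] + 10
       = 10·p + 10 = 110
⇒ p = 10.

10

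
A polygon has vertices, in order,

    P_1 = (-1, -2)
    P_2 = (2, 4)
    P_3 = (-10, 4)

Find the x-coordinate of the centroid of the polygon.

-3

Apply Gauss's area formula. First the cross-terms c_i = x_i·y_{i+1} − x_{i+1}·y_i:
  0, 48, 24  ⇒  2A = 72, A = 36.
Then Σ (x_i + x_{i+1})·c_i = -648, so x̄ = -648 / (6·36) = -3.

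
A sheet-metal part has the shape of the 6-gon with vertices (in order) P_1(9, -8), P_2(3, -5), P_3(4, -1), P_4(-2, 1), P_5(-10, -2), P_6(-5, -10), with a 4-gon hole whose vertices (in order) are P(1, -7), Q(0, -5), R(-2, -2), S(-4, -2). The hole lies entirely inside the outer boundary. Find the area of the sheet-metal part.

Outer boundary:
Apply the shoelace formula: 2A = Σ (x_i·y_{i+1} − x_{i+1}·y_i), indices taken mod 6.
Cross-terms: -21, 17, 2, 14, 90, 130  ⇒  Σ = 232
Area = |Σ|/2 = 116.
Hole:
Apply the shoelace (surveyor's) formula: 2A = Σ (x_i·y_{i+1} − x_{i+1}·y_i), indices taken mod 4.
P→Q: (1)(-5) − (0)(-7) = -5
Q→R: (0)(-2) − (-2)(-5) = -10
R→S: (-2)(-2) − (-4)(-2) = -4
S→P: (-4)(-7) − (1)(-2) = 30
Σ = 11
Area = |Σ|/2 = 5.5.
Net area = 116 − 5.5 = 110.5.

110.5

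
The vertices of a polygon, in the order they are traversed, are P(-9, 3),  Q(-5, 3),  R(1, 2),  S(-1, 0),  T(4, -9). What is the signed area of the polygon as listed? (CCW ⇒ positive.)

-41.5

Apply the shoelace (surveyor's) formula: 2A = Σ (x_i·y_{i+1} − x_{i+1}·y_i), indices taken mod 5.
Cross-terms: -12, -13, 2, 9, -69  ⇒  Σ = -83
Signed area = Σ/2 = -41.5 (negative ⇒ clockwise traversal).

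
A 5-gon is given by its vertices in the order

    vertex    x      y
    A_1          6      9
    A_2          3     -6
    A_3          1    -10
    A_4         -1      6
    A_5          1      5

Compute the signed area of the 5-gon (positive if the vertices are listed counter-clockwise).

Apply the shoelace (surveyor's) formula: 2A = Σ (x_i·y_{i+1} − x_{i+1}·y_i), indices taken mod 5.
Cross-terms: -63, -24, -4, -11, -21  ⇒  Σ = -123
Signed area = Σ/2 = -61.5 (negative ⇒ clockwise traversal).

-61.5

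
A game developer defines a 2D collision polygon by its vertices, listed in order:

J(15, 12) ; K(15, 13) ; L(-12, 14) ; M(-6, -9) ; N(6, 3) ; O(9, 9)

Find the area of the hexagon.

Cross-terms: 15, 366, 192, 36, 27, -27  ⇒  Σ = 609
Area = |Σ|/2 = 304.5.

304.5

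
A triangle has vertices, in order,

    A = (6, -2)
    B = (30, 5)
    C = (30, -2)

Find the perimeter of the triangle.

|AB| = √((24)² + (7)²) = √625 = 25
|BC| = √((0)² + (-7)²) = √49 = 7
|CA| = √((-24)² + (0)²) = √576 = 24
Perimeter = 25 + 7 + 24 = 56.

56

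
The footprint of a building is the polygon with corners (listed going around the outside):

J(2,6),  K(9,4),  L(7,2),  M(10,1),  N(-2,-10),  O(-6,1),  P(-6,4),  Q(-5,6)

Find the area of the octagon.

Σ = (-46) + (-10) + (-13) + (-98) + (-62) + (-18) + (-16) + (-42) = -305
Area = |Σ|/2 = 152.5.

152.5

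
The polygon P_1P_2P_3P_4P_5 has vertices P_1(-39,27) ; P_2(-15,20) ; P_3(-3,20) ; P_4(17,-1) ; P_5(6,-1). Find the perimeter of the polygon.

|P_1P_2| = √((24)² + (-7)²) = √625 = 25
|P_2P_3| = √((12)² + (0)²) = √144 = 12
|P_3P_4| = √((20)² + (-21)²) = √841 = 29
|P_4P_5| = √((-11)² + (0)²) = √121 = 11
|P_5P_1| = √((-45)² + (28)²) = √2809 = 53
Perimeter = 25 + 12 + 29 + 11 + 53 = 130.

130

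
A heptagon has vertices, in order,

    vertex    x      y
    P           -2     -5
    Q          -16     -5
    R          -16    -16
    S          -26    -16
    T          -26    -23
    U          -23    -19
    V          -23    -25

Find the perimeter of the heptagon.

82

|PQ| = √((-14)² + (0)²) = √196 = 14
|QR| = √((0)² + (-11)²) = √121 = 11
|RS| = √((-10)² + (0)²) = √100 = 10
|ST| = √((0)² + (-7)²) = √49 = 7
|TU| = √((3)² + (4)²) = √25 = 5
|UV| = √((0)² + (-6)²) = √36 = 6
|VP| = √((21)² + (20)²) = √841 = 29
Perimeter = 14 + 11 + 10 + 7 + 5 + 6 + 29 = 82.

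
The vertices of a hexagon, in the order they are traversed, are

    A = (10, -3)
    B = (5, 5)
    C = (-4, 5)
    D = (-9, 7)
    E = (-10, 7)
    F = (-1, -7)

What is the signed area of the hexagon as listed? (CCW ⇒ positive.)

Apply Gauss's area formula: 2A = Σ (x_i·y_{i+1} − x_{i+1}·y_i), indices taken mod 6.
Σ = (65) + (45) + (17) + (7) + (77) + (73) = 284
Signed area = Σ/2 = 142 (positive ⇒ counter-clockwise traversal).

142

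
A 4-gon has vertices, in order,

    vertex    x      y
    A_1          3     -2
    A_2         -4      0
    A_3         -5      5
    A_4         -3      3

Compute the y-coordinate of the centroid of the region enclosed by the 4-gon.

29/31

Apply the shoelace formula. First the cross-terms c_i = x_i·y_{i+1} − x_{i+1}·y_i:
  -8, -20, 0, -3  ⇒  2A = -31, A = -15.5.
Then Σ (y_i + y_{i+1})·c_i = -87, so ȳ = -87 / (6·(-15.5)) = 29/31.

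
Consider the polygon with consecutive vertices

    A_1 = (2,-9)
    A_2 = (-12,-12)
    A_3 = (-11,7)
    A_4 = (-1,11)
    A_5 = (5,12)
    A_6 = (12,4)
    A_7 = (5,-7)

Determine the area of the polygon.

Apply the shoelace formula: 2A = Σ (x_i·y_{i+1} − x_{i+1}·y_i), indices taken mod 7.
Cross-terms: -132, -216, -114, -67, -124, -104, -31  ⇒  Σ = -788
Area = |Σ|/2 = 394.

394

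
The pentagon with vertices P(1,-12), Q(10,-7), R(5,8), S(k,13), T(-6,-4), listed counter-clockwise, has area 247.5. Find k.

-4

Write out the shoelace sum; only the two edges meeting at S involve k:
2·Area = [(5·13 − k·8) + (k·(-4) − (-6)·13)] + 304
       = -12·k + 447 = 495
⇒ k = -4.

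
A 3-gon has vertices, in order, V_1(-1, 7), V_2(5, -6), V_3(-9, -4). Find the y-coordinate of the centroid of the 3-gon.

-1

Apply the surveyor's formula. First the cross-terms c_i = x_i·y_{i+1} − x_{i+1}·y_i:
  -29, -74, -67  ⇒  2A = -170, A = -85.
Then Σ (y_i + y_{i+1})·c_i = 510, so ȳ = 510 / (6·(-85)) = -1.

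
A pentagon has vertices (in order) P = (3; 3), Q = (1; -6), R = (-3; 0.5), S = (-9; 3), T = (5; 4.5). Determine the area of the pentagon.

48.5

Apply Gauss's area formula: 2A = Σ (x_i·y_{i+1} − x_{i+1}·y_i), indices taken mod 5.
Σ = (-21) + (-17.5) + (-4.5) + (-55.5) + (1.5) = -97
Area = |Σ|/2 = 48.5.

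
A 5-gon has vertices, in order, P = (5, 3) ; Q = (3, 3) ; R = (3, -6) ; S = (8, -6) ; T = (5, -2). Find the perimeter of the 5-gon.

|PQ| = √((-2)² + (0)²) = √4 = 2
|QR| = √((0)² + (-9)²) = √81 = 9
|RS| = √((5)² + (0)²) = √25 = 5
|ST| = √((-3)² + (4)²) = √25 = 5
|TP| = √((0)² + (5)²) = √25 = 5
Perimeter = 2 + 9 + 5 + 5 + 5 = 26.

26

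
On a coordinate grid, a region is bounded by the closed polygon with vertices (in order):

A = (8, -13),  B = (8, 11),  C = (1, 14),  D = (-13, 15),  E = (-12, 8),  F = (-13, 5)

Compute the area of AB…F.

Apply Gauss's area formula: 2A = Σ (x_i·y_{i+1} − x_{i+1}·y_i), indices taken mod 6.
Σ = (192) + (101) + (197) + (76) + (44) + (129) = 739
Area = |Σ|/2 = 369.5.

369.5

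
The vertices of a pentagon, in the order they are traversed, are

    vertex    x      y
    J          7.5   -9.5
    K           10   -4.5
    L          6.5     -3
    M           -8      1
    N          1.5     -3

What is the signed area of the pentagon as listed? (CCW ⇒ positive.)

36.875

J→K: (7.5)(-4.5) − (10)(-9.5) = 61.25
K→L: (10)(-3) − (6.5)(-4.5) = -0.75
L→M: (6.5)(1) − (-8)(-3) = -17.5
M→N: (-8)(-3) − (1.5)(1) = 22.5
N→J: (1.5)(-9.5) − (7.5)(-3) = 8.25
Σ = 73.75
Signed area = Σ/2 = 36.875 (positive ⇒ counter-clockwise traversal).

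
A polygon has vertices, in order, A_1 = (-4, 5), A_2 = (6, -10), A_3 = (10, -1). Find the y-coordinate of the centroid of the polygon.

Apply the surveyor's formula. First the cross-terms c_i = x_i·y_{i+1} − x_{i+1}·y_i:
  10, 94, 46  ⇒  2A = 150, A = 75.
Then Σ (y_i + y_{i+1})·c_i = -900, so ȳ = -900 / (6·75) = -2.

-2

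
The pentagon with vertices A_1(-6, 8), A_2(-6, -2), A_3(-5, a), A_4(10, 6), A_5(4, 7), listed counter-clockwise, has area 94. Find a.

Write out the shoelace sum; only the two edges meeting at A_3 involve a:
2·Area = [((-6)·a − (-5)·(-2)) + ((-5)·6 − 10·a)] + 180
       = -16·a + 140 = 188
⇒ a = -3.

-3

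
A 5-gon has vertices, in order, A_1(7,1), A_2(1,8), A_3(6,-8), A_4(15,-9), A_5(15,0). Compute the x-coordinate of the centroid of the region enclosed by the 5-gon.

Apply the shoelace (surveyor's) formula. First the cross-terms c_i = x_i·y_{i+1} − x_{i+1}·y_i:
  55, -56, 66, 135, 15  ⇒  2A = 215, A = 107.5.
Then Σ (x_i + x_{i+1})·c_i = 5814, so x̄ = 5814 / (6·107.5) = 1938/215.

1938/215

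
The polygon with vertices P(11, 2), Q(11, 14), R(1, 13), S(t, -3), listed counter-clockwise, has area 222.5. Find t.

The doubled signed area Σ (x_i y_{i+1} − x_{i+1} y_i) is linear in t.
With t=0 it equals 291; the coefficient of t is -11 (from the two edges through S).
So -11·t + 291 = 2·222.5 = 445 ⇒ t = -14.

-14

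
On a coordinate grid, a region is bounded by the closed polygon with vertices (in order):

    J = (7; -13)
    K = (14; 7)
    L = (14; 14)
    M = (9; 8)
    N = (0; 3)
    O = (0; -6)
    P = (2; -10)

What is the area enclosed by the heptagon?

Apply Gauss's area formula: 2A = Σ (x_i·y_{i+1} − x_{i+1}·y_i), indices taken mod 7.
Σ = (231) + (98) + (-14) + (27) + (0) + (12) + (44) = 398
Area = |Σ|/2 = 199.

199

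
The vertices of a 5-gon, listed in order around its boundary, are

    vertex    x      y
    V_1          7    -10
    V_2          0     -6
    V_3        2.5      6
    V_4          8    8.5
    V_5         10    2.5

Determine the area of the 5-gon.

Apply the surveyor's formula: 2A = Σ (x_i·y_{i+1} − x_{i+1}·y_i), indices taken mod 5.
Σ = (-42) + (15) + (-26.75) + (-65) + (-117.5) = -236.25
Area = |Σ|/2 = 118.125.

118.125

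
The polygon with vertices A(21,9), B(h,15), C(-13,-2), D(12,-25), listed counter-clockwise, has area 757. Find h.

Write out the shoelace sum; only the two edges meeting at B involve h:
2·Area = [(21·15 − h·9) + (h·(-2) − (-13)·15)] + 982
       = -11·h + 1492 = 1514
⇒ h = -2.

-2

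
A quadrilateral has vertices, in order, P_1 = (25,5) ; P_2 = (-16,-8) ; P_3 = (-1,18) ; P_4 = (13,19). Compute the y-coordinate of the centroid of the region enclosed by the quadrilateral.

559/83

Apply the surveyor's formula. First the cross-terms c_i = x_i·y_{i+1} − x_{i+1}·y_i:
  -120, -296, -253, -410  ⇒  2A = -1079, A = -539.5.
Then Σ (y_i + y_{i+1})·c_i = -21801, so ȳ = -21801 / (6·(-539.5)) = 559/83.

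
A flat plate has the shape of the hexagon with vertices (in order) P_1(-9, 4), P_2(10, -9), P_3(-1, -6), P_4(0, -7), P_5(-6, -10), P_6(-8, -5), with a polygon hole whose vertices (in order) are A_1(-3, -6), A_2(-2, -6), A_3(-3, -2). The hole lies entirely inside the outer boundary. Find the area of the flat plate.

Outer boundary:
Apply the shoelace formula: 2A = Σ (x_i·y_{i+1} − x_{i+1}·y_i), indices taken mod 6.
P_1→P_2: (-9)(-9) − (10)(4) = 41
P_2→P_3: (10)(-6) − (-1)(-9) = -69
P_3→P_4: (-1)(-7) − (0)(-6) = 7
P_4→P_5: (0)(-10) − (-6)(-7) = -42
P_5→P_6: (-6)(-5) − (-8)(-10) = -50
P_6→P_1: (-8)(4) − (-9)(-5) = -77
Σ = -190
Area = |Σ|/2 = 95.
Hole:
Apply Gauss's area formula: 2A = Σ (x_i·y_{i+1} − x_{i+1}·y_i), indices taken mod 3.
Cross-terms: 6, -14, 12  ⇒  Σ = 4
Area = |Σ|/2 = 2.
Net area = 95 − 2 = 93.

93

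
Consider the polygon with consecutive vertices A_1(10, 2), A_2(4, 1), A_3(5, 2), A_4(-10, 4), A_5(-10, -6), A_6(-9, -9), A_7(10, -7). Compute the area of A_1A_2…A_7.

212

A_1→A_2: (10)(1) − (4)(2) = 2
A_2→A_3: (4)(2) − (5)(1) = 3
A_3→A_4: (5)(4) − (-10)(2) = 40
A_4→A_5: (-10)(-6) − (-10)(4) = 100
A_5→A_6: (-10)(-9) − (-9)(-6) = 36
A_6→A_7: (-9)(-7) − (10)(-9) = 153
A_7→A_1: (10)(2) − (10)(-7) = 90
Σ = 424
Area = |Σ|/2 = 212.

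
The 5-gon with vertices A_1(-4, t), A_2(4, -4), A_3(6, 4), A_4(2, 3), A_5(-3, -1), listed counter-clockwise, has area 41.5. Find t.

Write out the shoelace sum; only the two edges meeting at A_1 involve t:
2·Area = [((-3)·t − (-4)·(-1)) + ((-4)·(-4) − 4·t)] + 57
       = -7·t + 69 = 83
⇒ t = -2.

-2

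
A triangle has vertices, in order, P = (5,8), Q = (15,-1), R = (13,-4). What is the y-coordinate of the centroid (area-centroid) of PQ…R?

1

Apply the shoelace (surveyor's) formula. First the cross-terms c_i = x_i·y_{i+1} − x_{i+1}·y_i:
  -125, -47, 124  ⇒  2A = -48, A = -24.
Then Σ (y_i + y_{i+1})·c_i = -144, so ȳ = -144 / (6·(-24)) = 1.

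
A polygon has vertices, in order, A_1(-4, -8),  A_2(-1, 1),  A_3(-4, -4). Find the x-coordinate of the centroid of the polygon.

Apply the shoelace (surveyor's) formula. First the cross-terms c_i = x_i·y_{i+1} − x_{i+1}·y_i:
  -12, 8, 16  ⇒  2A = 12, A = 6.
Then Σ (x_i + x_{i+1})·c_i = -108, so x̄ = -108 / (6·6) = -3.

-3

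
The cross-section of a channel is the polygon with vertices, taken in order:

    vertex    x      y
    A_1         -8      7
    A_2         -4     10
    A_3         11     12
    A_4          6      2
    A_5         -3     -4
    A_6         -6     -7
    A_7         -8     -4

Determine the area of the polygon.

Apply the surveyor's formula: 2A = Σ (x_i·y_{i+1} − x_{i+1}·y_i), indices taken mod 7.
A_1→A_2: (-8)(10) − (-4)(7) = -52
A_2→A_3: (-4)(12) − (11)(10) = -158
A_3→A_4: (11)(2) − (6)(12) = -50
A_4→A_5: (6)(-4) − (-3)(2) = -18
A_5→A_6: (-3)(-7) − (-6)(-4) = -3
A_6→A_7: (-6)(-4) − (-8)(-7) = -32
A_7→A_1: (-8)(7) − (-8)(-4) = -88
Σ = -401
Area = |Σ|/2 = 200.5.

200.5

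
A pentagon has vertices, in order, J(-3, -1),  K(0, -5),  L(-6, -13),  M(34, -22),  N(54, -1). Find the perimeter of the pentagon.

|JK| = √((3)² + (-4)²) = √25 = 5
|KL| = √((-6)² + (-8)²) = √100 = 10
|LM| = √((40)² + (-9)²) = √1681 = 41
|MN| = √((20)² + (21)²) = √841 = 29
|NJ| = √((-57)² + (0)²) = √3249 = 57
Perimeter = 5 + 10 + 41 + 29 + 57 = 142.

142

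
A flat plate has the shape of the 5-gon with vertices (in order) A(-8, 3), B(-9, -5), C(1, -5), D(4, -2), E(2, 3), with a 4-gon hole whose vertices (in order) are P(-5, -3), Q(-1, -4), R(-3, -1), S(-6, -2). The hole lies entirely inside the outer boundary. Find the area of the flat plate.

83.5

Outer boundary:
Apply the surveyor's formula: 2A = Σ (x_i·y_{i+1} − x_{i+1}·y_i), indices taken mod 5.
Σ = (67) + (50) + (18) + (16) + (30) = 181
Area = |Σ|/2 = 90.5.
Hole:
Apply Gauss's area formula: 2A = Σ (x_i·y_{i+1} − x_{i+1}·y_i), indices taken mod 4.
P→Q: (-5)(-4) − (-1)(-3) = 17
Q→R: (-1)(-1) − (-3)(-4) = -11
R→S: (-3)(-2) − (-6)(-1) = 0
S→P: (-6)(-3) − (-5)(-2) = 8
Σ = 14
Area = |Σ|/2 = 7.
Net area = 90.5 − 7 = 83.5.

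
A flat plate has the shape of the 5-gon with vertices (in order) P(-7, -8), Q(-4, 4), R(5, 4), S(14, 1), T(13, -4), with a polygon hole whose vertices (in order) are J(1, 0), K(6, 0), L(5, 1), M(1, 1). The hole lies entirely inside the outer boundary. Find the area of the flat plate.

Outer boundary:
Apply the surveyor's formula: 2A = Σ (x_i·y_{i+1} − x_{i+1}·y_i), indices taken mod 5.
Σ = (-60) + (-36) + (-51) + (-69) + (-132) = -348
Area = |Σ|/2 = 174.
Hole:
Cross-terms: 0, 6, 4, -1  ⇒  Σ = 9
Area = |Σ|/2 = 4.5.
Net area = 174 − 4.5 = 169.5.

169.5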